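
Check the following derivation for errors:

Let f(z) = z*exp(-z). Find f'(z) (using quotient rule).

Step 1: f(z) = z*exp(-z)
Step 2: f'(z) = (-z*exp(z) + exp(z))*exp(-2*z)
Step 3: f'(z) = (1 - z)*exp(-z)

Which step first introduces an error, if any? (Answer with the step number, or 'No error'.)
No error

All steps in this derivation are correct.
The final answer f'(z) = (1 - z)*exp(-z) is valid.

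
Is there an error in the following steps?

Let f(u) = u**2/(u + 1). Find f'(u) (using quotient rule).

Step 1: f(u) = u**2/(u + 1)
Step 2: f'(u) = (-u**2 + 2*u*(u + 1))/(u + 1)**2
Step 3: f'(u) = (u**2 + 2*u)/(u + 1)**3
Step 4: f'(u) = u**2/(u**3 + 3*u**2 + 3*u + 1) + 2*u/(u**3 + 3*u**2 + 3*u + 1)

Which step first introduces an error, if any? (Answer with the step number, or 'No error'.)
Step 3

Step 3 is incorrect due to a wrong exponent.
The step shows: (u**2 + 2*u)/(u + 1)**3
The correct value should be: (u**2 + 2*u)/(u + 1)**2

Explanation: The exponent -2 on u + 1 was incorrectly written as -3: the term (u**2 + 2*u)/(u + 1)**2 was incorrectly written as (u**2 + 2*u)/(u + 1)**3
The later steps are derived from this incorrect expression, so the error originates in Step 3.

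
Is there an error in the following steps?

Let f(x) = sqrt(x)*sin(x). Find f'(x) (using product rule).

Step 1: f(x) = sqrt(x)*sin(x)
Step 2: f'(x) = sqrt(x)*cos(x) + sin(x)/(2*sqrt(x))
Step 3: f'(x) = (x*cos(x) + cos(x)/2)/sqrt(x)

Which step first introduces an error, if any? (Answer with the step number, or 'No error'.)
Step 3

Step 3 is incorrect due to a wrong trig function.
The step shows: (x*cos(x) + cos(x)/2)/sqrt(x)
The correct value should be: (x*cos(x) + sin(x)/2)/sqrt(x)

Explanation: sin(x) was incorrectly written as cos(x): the term (x*cos(x) + sin(x)/2)/sqrt(x) was incorrectly written as (x*cos(x) + cos(x)/2)/sqrt(x)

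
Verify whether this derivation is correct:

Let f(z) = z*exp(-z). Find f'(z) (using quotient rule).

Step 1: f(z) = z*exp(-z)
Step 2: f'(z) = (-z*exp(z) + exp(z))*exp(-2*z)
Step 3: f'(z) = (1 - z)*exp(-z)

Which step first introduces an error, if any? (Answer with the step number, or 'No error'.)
No error

All steps in this derivation are correct.
The final answer f'(z) = (1 - z)*exp(-z) is valid.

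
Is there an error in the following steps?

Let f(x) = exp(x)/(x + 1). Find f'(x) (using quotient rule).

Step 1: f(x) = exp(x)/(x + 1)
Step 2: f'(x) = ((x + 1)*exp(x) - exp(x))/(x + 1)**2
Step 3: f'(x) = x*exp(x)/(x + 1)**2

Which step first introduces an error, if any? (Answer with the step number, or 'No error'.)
No error

All steps in this derivation are correct.
The final answer f'(x) = x*exp(x)/(x + 1)**2 is valid.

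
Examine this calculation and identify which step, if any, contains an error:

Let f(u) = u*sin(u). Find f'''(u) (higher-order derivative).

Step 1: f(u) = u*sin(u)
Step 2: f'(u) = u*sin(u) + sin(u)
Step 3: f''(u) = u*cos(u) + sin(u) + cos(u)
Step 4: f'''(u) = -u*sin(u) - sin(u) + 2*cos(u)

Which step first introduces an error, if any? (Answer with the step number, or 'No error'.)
Step 2

Step 2 is incorrect due to a wrong trig function.
The step shows: u*sin(u) + sin(u)
The correct value should be: u*cos(u) + sin(u)

Explanation: cos(u) was incorrectly written as sin(u): the term u*cos(u) was incorrectly written as u*sin(u)
The later steps are derived from this incorrect expression, so the error originates in Step 2.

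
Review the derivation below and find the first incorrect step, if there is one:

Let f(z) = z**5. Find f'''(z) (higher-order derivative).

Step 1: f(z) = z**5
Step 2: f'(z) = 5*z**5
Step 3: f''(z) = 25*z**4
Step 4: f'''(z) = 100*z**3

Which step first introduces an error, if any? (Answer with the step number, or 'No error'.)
Step 2

Step 2 is incorrect due to a wrong exponent.
The step shows: 5*z**5
The correct value should be: 5*z**4

Explanation: The exponent 4 on z was incorrectly written as 5: the term 5*z**4 was incorrectly written as 5*z**5
The later steps are derived from this incorrect expression, so the error originates in Step 2.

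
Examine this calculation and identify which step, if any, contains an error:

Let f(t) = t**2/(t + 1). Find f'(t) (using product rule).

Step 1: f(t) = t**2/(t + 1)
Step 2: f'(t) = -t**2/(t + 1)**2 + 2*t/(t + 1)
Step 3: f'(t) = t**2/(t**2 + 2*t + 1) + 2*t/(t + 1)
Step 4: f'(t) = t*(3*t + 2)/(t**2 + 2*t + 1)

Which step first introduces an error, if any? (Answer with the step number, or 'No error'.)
Step 3

Step 3 is incorrect due to a sign flip.
The step shows: t**2/(t**2 + 2*t + 1) + 2*t/(t + 1)
The correct value should be: -t**2/(t**2 + 2*t + 1) + 2*t/(t + 1)

Explanation: The sign of one term was flipped: the term -t**2/(t**2 + 2*t + 1) was incorrectly written as t**2/(t**2 + 2*t + 1)
The later steps are derived from this incorrect expression, so the error originates in Step 3.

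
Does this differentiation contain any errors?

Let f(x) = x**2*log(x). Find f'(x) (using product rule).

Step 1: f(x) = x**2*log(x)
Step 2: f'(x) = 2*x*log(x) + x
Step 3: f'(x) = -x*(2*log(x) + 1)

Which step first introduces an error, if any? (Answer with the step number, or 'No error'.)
Step 3

Step 3 is incorrect due to a sign flip.
The step shows: -x*(2*log(x) + 1)
The correct value should be: x*(2*log(x) + 1)

Explanation: The sign of the whole expression was flipped: the term x*(2*log(x) + 1) was incorrectly written as -x*(2*log(x) + 1)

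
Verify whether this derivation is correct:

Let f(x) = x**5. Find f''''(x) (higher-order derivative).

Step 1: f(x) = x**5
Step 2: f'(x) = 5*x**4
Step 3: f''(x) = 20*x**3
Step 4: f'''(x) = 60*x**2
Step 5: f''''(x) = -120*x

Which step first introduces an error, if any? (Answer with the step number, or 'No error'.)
Step 5

Step 5 is incorrect due to a sign flip.
The step shows: -120*x
The correct value should be: 120*x

Explanation: The sign of the whole expression was flipped: the term 120*x was incorrectly written as -120*x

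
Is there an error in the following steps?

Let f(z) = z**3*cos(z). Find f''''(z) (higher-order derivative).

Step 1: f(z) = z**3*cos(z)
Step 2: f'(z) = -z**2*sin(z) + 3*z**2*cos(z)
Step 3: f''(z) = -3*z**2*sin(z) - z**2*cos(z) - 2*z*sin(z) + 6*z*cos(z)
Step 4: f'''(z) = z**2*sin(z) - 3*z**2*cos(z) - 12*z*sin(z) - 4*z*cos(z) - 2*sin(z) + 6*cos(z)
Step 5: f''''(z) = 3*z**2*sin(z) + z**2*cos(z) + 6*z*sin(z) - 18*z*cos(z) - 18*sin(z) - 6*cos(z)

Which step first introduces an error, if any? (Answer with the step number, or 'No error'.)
Step 2

Step 2 is incorrect due to a wrong exponent.
The step shows: -z**2*sin(z) + 3*z**2*cos(z)
The correct value should be: -z**3*sin(z) + 3*z**2*cos(z)

Explanation: The exponent 3 on z was incorrectly written as 2: the term -z**3*sin(z) was incorrectly written as -z**2*sin(z)
The later steps are derived from this incorrect expression, so the error originates in Step 2.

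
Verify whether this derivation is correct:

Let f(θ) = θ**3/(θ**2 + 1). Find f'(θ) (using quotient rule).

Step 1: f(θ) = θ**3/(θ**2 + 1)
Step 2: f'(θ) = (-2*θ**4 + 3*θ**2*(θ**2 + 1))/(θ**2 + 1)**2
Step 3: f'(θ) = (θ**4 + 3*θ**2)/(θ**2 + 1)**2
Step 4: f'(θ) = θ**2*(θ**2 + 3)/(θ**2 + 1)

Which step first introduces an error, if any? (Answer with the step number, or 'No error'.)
Step 4

Step 4 is incorrect due to a wrong exponent.
The step shows: θ**2*(θ**2 + 3)/(θ**2 + 1)
The correct value should be: θ**2*(θ**2 + 3)/(θ**2 + 1)**2

Explanation: The exponent -2 on θ**2 + 1 was incorrectly written as -1: the term θ**2*(θ**2 + 3)/(θ**2 + 1)**2 was incorrectly written as θ**2*(θ**2 + 3)/(θ**2 + 1)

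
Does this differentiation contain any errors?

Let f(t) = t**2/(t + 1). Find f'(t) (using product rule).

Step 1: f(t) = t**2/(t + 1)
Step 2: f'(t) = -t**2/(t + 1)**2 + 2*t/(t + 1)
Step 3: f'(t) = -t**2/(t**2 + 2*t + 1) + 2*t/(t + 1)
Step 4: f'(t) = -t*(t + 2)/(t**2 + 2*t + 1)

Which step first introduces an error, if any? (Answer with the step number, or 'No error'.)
Step 4

Step 4 is incorrect due to a sign flip.
The step shows: -t*(t + 2)/(t**2 + 2*t + 1)
The correct value should be: t*(t + 2)/(t**2 + 2*t + 1)

Explanation: The sign of the whole expression was flipped: the term t*(t + 2)/(t**2 + 2*t + 1) was incorrectly written as -t*(t + 2)/(t**2 + 2*t + 1)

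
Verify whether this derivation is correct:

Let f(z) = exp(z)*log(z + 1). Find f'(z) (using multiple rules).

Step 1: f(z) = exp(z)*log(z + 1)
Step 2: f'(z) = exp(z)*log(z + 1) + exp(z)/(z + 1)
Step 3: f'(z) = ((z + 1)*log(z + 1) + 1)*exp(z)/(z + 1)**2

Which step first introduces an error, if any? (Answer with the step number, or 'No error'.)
Step 3

Step 3 is incorrect due to a wrong exponent.
The step shows: ((z + 1)*log(z + 1) + 1)*exp(z)/(z + 1)**2
The correct value should be: ((z + 1)*log(z + 1) + 1)*exp(z)/(z + 1)

Explanation: The exponent -1 on z + 1 was incorrectly written as -2: the term ((z + 1)*log(z + 1) + 1)*exp(z)/(z + 1) was incorrectly written as ((z + 1)*log(z + 1) + 1)*exp(z)/(z + 1)**2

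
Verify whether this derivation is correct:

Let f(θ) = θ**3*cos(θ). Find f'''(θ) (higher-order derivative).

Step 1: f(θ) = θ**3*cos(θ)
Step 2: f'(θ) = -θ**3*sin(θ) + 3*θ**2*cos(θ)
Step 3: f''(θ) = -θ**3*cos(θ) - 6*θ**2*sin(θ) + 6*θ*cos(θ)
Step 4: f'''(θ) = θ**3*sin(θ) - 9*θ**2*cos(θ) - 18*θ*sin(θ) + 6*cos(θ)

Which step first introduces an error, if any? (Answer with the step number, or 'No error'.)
No error

All steps in this derivation are correct.
The final answer f'''(θ) = θ**3*sin(θ) - 9*θ**2*cos(θ) - 18*θ*sin(θ) + 6*cos(θ) is valid.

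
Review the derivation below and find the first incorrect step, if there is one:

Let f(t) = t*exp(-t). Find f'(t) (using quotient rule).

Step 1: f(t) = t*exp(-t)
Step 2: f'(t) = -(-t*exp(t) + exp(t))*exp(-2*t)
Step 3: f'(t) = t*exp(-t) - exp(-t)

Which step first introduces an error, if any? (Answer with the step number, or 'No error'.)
Step 2

Step 2 is incorrect due to a sign flip.
The step shows: -(-t*exp(t) + exp(t))*exp(-2*t)
The correct value should be: (-t*exp(t) + exp(t))*exp(-2*t)

Explanation: The sign of the whole expression was flipped: the term (-t*exp(t) + exp(t))*exp(-2*t) was incorrectly written as -(-t*exp(t) + exp(t))*exp(-2*t)
The later steps are derived from this incorrect expression, so the error originates in Step 2.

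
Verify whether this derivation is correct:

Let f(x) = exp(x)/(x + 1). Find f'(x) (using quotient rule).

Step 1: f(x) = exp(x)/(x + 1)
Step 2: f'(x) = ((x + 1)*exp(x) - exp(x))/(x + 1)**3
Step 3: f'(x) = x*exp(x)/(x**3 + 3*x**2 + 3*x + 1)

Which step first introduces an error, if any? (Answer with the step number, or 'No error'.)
Step 2

Step 2 is incorrect due to a wrong exponent.
The step shows: ((x + 1)*exp(x) - exp(x))/(x + 1)**3
The correct value should be: ((x + 1)*exp(x) - exp(x))/(x + 1)**2

Explanation: The exponent -2 on x + 1 was incorrectly written as -3: the term ((x + 1)*exp(x) - exp(x))/(x + 1)**2 was incorrectly written as ((x + 1)*exp(x) - exp(x))/(x + 1)**3
The later steps are derived from this incorrect expression, so the error originates in Step 2.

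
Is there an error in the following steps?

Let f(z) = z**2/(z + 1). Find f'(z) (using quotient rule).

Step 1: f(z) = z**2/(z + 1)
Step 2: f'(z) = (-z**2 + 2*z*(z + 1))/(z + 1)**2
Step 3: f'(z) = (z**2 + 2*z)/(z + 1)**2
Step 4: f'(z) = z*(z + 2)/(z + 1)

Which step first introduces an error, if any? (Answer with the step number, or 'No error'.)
Step 4

Step 4 is incorrect due to a wrong exponent.
The step shows: z*(z + 2)/(z + 1)
The correct value should be: z*(z + 2)/(z + 1)**2

Explanation: The exponent -2 on z + 1 was incorrectly written as -1: the term z*(z + 2)/(z + 1)**2 was incorrectly written as z*(z + 2)/(z + 1)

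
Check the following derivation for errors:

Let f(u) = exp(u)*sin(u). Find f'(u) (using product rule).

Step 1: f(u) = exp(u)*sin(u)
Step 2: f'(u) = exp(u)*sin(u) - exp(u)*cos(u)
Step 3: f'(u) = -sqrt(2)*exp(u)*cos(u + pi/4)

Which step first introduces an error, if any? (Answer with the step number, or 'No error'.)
Step 2

Step 2 is incorrect due to a sign flip.
The step shows: exp(u)*sin(u) - exp(u)*cos(u)
The correct value should be: exp(u)*sin(u) + exp(u)*cos(u)

Explanation: The sign of one term was flipped: the term exp(u)*cos(u) was incorrectly written as -exp(u)*cos(u)
The later steps are derived from this incorrect expression, so the error originates in Step 2.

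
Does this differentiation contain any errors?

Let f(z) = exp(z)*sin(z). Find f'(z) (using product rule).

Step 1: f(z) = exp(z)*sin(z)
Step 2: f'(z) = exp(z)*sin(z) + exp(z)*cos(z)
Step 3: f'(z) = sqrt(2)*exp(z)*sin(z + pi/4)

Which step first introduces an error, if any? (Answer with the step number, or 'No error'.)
No error

All steps in this derivation are correct.
The final answer f'(z) = sqrt(2)*exp(z)*sin(z + pi/4) is valid.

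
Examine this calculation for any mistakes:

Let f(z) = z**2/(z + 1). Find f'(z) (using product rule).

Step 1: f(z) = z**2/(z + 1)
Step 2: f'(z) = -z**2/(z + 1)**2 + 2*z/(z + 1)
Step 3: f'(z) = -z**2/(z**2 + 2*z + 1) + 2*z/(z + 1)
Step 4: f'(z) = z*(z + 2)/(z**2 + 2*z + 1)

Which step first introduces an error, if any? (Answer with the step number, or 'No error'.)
No error

All steps in this derivation are correct.
The final answer f'(z) = z*(z + 2)/(z**2 + 2*z + 1) is valid.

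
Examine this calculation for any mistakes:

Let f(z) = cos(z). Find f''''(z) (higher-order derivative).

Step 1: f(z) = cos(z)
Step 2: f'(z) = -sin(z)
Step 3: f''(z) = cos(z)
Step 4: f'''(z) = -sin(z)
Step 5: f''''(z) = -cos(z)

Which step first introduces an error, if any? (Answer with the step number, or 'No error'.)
Step 3

Step 3 is incorrect due to a sign flip.
The step shows: cos(z)
The correct value should be: -cos(z)

Explanation: The sign of the whole expression was flipped: the term -cos(z) was incorrectly written as cos(z)
The later steps are derived from this incorrect expression, so the error originates in Step 3.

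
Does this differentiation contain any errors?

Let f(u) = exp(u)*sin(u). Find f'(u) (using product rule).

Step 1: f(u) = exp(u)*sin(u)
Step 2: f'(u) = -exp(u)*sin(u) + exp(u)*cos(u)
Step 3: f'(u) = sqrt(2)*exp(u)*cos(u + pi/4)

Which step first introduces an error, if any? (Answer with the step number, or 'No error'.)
Step 2

Step 2 is incorrect due to a sign flip.
The step shows: -exp(u)*sin(u) + exp(u)*cos(u)
The correct value should be: exp(u)*sin(u) + exp(u)*cos(u)

Explanation: The sign of one term was flipped: the term exp(u)*sin(u) was incorrectly written as -exp(u)*sin(u)
The later steps are derived from this incorrect expression, so the error originates in Step 2.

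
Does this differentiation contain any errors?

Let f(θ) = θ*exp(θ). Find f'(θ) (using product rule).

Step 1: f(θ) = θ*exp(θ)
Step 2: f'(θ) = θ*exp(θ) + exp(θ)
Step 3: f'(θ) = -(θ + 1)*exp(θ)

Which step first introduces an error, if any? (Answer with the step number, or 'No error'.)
Step 3

Step 3 is incorrect due to a sign flip.
The step shows: -(θ + 1)*exp(θ)
The correct value should be: (θ + 1)*exp(θ)

Explanation: The sign of the whole expression was flipped: the term (θ + 1)*exp(θ) was incorrectly written as -(θ + 1)*exp(θ)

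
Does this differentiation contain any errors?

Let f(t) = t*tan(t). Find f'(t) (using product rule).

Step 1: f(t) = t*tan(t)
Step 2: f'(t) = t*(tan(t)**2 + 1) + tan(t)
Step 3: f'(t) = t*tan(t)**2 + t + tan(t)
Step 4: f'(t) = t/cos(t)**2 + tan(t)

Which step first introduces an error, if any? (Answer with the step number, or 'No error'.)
No error

All steps in this derivation are correct.
The final answer f'(t) = t/cos(t)**2 + tan(t) is valid.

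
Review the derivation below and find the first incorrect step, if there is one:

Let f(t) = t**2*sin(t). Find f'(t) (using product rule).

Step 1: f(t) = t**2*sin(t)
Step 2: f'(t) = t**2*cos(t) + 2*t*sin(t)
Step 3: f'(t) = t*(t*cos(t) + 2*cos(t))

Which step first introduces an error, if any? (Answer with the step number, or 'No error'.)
Step 3

Step 3 is incorrect due to a wrong trig function.
The step shows: t*(t*cos(t) + 2*cos(t))
The correct value should be: t*(t*cos(t) + 2*sin(t))

Explanation: sin(t) was incorrectly written as cos(t): the term t*(t*cos(t) + 2*sin(t)) was incorrectly written as t*(t*cos(t) + 2*cos(t))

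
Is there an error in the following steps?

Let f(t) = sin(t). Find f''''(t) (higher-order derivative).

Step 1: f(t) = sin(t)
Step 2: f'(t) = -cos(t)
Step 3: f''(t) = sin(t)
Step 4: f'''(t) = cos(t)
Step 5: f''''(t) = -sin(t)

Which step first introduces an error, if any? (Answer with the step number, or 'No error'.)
Step 2

Step 2 is incorrect due to a sign flip.
The step shows: -cos(t)
The correct value should be: cos(t)

Explanation: The sign of the whole expression was flipped: the term cos(t) was incorrectly written as -cos(t)
The later steps are derived from this incorrect expression, so the error originates in Step 2.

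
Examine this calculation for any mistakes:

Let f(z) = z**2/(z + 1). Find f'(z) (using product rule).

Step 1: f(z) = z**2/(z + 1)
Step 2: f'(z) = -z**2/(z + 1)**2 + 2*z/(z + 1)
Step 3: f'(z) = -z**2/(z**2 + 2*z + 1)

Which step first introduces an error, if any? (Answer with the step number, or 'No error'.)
Step 3

Step 3 is incorrect due to a dropped term.
The step shows: -z**2/(z**2 + 2*z + 1)
The correct value should be: -z**2/(z**2 + 2*z + 1) + 2*z/(z + 1)

Explanation: A term was dropped: the term 2*z/(z + 1) was incorrectly omitted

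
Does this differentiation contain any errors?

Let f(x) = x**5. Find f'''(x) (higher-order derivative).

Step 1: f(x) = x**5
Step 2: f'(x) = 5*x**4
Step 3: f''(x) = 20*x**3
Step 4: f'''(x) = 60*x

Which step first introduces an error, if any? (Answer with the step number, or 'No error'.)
Step 4

Step 4 is incorrect due to a wrong exponent.
The step shows: 60*x
The correct value should be: 60*x**2

Explanation: The exponent 2 on x was incorrectly written as 1: the term 60*x**2 was incorrectly written as 60*x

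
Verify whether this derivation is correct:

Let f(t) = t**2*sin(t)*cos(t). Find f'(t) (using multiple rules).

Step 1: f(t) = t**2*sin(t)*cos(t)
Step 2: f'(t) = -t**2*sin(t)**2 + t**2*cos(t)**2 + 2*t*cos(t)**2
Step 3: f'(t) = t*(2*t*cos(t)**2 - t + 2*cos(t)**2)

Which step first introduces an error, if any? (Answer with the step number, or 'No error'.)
Step 2

Step 2 is incorrect due to a wrong trig function.
The step shows: -t**2*sin(t)**2 + t**2*cos(t)**2 + 2*t*cos(t)**2
The correct value should be: -t**2*sin(t)**2 + t**2*cos(t)**2 + 2*t*sin(t)*cos(t)

Explanation: sin(t) was incorrectly written as cos(t): the term 2*t*sin(t)*cos(t) was incorrectly written as 2*t*cos(t)**2
The later steps are derived from this incorrect expression, so the error originates in Step 2.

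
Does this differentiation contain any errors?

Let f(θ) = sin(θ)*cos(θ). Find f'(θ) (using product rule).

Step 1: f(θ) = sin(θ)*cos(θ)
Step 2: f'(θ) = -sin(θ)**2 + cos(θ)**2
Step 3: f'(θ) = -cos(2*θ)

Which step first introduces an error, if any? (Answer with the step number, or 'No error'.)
Step 3

Step 3 is incorrect due to a sign flip.
The step shows: -cos(2*θ)
The correct value should be: cos(2*θ)

Explanation: The sign of the whole expression was flipped: the term cos(2*θ) was incorrectly written as -cos(2*θ)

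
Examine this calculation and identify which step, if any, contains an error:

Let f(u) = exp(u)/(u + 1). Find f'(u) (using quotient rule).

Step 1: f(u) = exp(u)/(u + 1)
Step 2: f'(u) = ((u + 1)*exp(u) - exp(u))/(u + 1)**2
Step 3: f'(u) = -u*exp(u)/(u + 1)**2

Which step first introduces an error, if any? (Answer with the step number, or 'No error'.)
Step 3

Step 3 is incorrect due to a sign flip.
The step shows: -u*exp(u)/(u + 1)**2
The correct value should be: u*exp(u)/(u + 1)**2

Explanation: The sign of the whole expression was flipped: the term u*exp(u)/(u + 1)**2 was incorrectly written as -u*exp(u)/(u + 1)**2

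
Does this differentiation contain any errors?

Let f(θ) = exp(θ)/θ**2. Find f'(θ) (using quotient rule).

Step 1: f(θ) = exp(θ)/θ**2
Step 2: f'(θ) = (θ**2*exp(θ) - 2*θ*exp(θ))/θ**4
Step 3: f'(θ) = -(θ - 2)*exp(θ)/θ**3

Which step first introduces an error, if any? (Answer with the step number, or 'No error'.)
Step 3

Step 3 is incorrect due to a sign flip.
The step shows: -(θ - 2)*exp(θ)/θ**3
The correct value should be: (θ - 2)*exp(θ)/θ**3

Explanation: The sign of the whole expression was flipped: the term (θ - 2)*exp(θ)/θ**3 was incorrectly written as -(θ - 2)*exp(θ)/θ**3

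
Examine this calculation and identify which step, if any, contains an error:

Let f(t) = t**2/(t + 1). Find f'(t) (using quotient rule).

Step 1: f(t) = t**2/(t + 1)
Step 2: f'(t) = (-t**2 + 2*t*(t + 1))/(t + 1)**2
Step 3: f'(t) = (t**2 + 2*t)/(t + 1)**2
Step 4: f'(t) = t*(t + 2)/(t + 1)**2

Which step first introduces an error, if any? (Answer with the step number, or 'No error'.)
No error

All steps in this derivation are correct.
The final answer f'(t) = t*(t + 2)/(t + 1)**2 is valid.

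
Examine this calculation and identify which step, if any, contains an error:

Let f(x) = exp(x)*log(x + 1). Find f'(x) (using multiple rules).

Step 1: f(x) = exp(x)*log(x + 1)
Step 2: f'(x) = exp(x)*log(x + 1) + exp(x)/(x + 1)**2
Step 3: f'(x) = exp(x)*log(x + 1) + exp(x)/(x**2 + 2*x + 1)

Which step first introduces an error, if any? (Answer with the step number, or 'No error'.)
Step 2

Step 2 is incorrect due to a wrong exponent.
The step shows: exp(x)*log(x + 1) + exp(x)/(x + 1)**2
The correct value should be: exp(x)*log(x + 1) + exp(x)/(x + 1)

Explanation: The exponent -1 on x + 1 was incorrectly written as -2: the term exp(x)/(x + 1) was incorrectly written as exp(x)/(x + 1)**2
The later steps are derived from this incorrect expression, so the error originates in Step 2.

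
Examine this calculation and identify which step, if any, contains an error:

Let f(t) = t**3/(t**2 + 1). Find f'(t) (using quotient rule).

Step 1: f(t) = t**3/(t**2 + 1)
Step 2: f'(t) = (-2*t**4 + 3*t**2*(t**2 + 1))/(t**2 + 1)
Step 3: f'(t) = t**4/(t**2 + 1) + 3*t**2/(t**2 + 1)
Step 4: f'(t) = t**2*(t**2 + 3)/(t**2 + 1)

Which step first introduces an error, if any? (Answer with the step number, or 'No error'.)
Step 2

Step 2 is incorrect due to a wrong exponent.
The step shows: (-2*t**4 + 3*t**2*(t**2 + 1))/(t**2 + 1)
The correct value should be: (-2*t**4 + 3*t**2*(t**2 + 1))/(t**2 + 1)**2

Explanation: The exponent -2 on t**2 + 1 was incorrectly written as -1: the term (-2*t**4 + 3*t**2*(t**2 + 1))/(t**2 + 1)**2 was incorrectly written as (-2*t**4 + 3*t**2*(t**2 + 1))/(t**2 + 1)
The later steps are derived from this incorrect expression, so the error originates in Step 2.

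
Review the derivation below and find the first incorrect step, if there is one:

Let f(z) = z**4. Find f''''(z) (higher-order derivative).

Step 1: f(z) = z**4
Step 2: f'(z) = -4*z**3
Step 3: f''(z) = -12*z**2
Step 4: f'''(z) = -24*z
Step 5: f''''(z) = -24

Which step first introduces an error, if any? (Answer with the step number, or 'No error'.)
Step 2

Step 2 is incorrect due to a sign flip.
The step shows: -4*z**3
The correct value should be: 4*z**3

Explanation: The sign of the whole expression was flipped: the term 4*z**3 was incorrectly written as -4*z**3
The later steps are derived from this incorrect expression, so the error originates in Step 2.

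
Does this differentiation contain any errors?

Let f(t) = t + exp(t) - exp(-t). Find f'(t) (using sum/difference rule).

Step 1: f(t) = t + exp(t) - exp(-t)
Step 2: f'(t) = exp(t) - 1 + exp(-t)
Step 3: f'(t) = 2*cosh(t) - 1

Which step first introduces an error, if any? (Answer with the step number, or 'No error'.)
Step 2

Step 2 is incorrect due to a sign flip.
The step shows: exp(t) - 1 + exp(-t)
The correct value should be: exp(t) + 1 + exp(-t)

Explanation: The sign of one term was flipped: the term 1 was incorrectly written as -1
The later steps are derived from this incorrect expression, so the error originates in Step 2.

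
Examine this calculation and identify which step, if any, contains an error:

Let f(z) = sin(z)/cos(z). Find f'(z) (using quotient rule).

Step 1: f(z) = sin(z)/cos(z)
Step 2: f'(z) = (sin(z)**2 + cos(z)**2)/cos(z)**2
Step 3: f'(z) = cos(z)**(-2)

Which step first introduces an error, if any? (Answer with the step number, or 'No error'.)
No error

All steps in this derivation are correct.
The final answer f'(z) = cos(z)**(-2) is valid.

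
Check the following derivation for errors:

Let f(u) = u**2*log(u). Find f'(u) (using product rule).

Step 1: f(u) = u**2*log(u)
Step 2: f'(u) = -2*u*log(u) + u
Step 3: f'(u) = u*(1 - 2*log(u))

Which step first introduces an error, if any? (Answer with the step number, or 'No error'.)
Step 2

Step 2 is incorrect due to a sign flip.
The step shows: -2*u*log(u) + u
The correct value should be: 2*u*log(u) + u

Explanation: The sign of one term was flipped: the term 2*u*log(u) was incorrectly written as -2*u*log(u)
The later steps are derived from this incorrect expression, so the error originates in Step 2.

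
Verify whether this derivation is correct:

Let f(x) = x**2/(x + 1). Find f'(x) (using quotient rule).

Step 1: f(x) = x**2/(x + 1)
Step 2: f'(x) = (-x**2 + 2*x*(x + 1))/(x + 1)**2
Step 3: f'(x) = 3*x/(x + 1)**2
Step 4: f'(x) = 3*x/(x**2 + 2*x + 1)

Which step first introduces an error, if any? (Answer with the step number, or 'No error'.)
Step 3

Step 3 is incorrect due to a wrong exponent.
The step shows: 3*x/(x + 1)**2
The correct value should be: (x**2 + 2*x)/(x + 1)**2

Explanation: The exponent 2 on x was incorrectly written as 1: the term (x**2 + 2*x)/(x + 1)**2 was incorrectly written as 3*x/(x + 1)**2
The later steps are derived from this incorrect expression, so the error originates in Step 3.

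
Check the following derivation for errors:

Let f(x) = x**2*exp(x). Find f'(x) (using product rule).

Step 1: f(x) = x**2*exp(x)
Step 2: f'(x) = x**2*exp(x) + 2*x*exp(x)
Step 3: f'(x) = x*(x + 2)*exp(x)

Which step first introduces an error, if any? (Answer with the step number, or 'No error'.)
No error

All steps in this derivation are correct.
The final answer f'(x) = x*(x + 2)*exp(x) is valid.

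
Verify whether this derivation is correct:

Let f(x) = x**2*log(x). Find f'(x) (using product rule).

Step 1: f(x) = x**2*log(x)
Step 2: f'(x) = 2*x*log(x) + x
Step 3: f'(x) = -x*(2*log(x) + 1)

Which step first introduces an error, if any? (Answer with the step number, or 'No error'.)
Step 3

Step 3 is incorrect due to a sign flip.
The step shows: -x*(2*log(x) + 1)
The correct value should be: x*(2*log(x) + 1)

Explanation: The sign of the whole expression was flipped: the term x*(2*log(x) + 1) was incorrectly written as -x*(2*log(x) + 1)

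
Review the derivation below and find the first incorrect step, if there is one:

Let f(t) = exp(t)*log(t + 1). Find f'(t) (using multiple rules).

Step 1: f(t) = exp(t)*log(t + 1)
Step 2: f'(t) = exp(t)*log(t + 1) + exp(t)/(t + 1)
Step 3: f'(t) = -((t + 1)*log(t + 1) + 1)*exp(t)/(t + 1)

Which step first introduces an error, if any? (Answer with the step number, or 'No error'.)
Step 3

Step 3 is incorrect due to a sign flip.
The step shows: -((t + 1)*log(t + 1) + 1)*exp(t)/(t + 1)
The correct value should be: ((t + 1)*log(t + 1) + 1)*exp(t)/(t + 1)

Explanation: The sign of the whole expression was flipped: the term ((t + 1)*log(t + 1) + 1)*exp(t)/(t + 1) was incorrectly written as -((t + 1)*log(t + 1) + 1)*exp(t)/(t + 1)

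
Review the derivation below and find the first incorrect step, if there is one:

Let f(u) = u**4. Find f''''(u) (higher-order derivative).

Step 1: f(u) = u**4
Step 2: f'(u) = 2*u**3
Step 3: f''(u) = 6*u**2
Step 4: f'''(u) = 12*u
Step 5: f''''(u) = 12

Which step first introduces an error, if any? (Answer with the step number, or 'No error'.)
Step 2

Step 2 is incorrect due to a wrong coefficient.
The step shows: 2*u**3
The correct value should be: 4*u**3

Explanation: The coefficient 4 was incorrectly written as 2: the term 4*u**3 was incorrectly written as 2*u**3
The later steps are derived from this incorrect expression, so the error originates in Step 2.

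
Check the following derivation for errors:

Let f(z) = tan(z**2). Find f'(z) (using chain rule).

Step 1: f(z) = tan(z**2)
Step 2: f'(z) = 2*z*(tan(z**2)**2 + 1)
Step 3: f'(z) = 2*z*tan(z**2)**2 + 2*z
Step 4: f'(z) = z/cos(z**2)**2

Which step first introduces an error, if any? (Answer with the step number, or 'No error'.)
Step 4

Step 4 is incorrect due to a wrong coefficient.
The step shows: z/cos(z**2)**2
The correct value should be: 2*z/cos(z**2)**2

Explanation: The coefficient 2 was incorrectly written as 1: the term 2*z/cos(z**2)**2 was incorrectly written as z/cos(z**2)**2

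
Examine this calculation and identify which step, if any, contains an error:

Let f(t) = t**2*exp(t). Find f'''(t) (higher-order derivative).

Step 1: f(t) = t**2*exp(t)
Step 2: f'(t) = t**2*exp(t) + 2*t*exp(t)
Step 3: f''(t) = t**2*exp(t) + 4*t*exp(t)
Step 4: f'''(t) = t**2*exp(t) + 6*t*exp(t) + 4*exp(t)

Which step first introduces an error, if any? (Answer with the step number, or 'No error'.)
Step 3

Step 3 is incorrect due to a dropped term.
The step shows: t**2*exp(t) + 4*t*exp(t)
The correct value should be: t**2*exp(t) + 4*t*exp(t) + 2*exp(t)

Explanation: A term was dropped: the term 2*exp(t) was incorrectly omitted
The later steps are derived from this incorrect expression, so the error originates in Step 3.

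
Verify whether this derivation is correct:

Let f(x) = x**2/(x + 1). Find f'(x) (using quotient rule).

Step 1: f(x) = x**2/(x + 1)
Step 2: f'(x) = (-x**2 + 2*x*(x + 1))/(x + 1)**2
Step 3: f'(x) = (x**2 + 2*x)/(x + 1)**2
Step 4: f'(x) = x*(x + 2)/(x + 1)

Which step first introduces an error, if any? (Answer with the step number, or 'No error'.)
Step 4

Step 4 is incorrect due to a wrong exponent.
The step shows: x*(x + 2)/(x + 1)
The correct value should be: x*(x + 2)/(x + 1)**2

Explanation: The exponent -2 on x + 1 was incorrectly written as -1: the term x*(x + 2)/(x + 1)**2 was incorrectly written as x*(x + 2)/(x + 1)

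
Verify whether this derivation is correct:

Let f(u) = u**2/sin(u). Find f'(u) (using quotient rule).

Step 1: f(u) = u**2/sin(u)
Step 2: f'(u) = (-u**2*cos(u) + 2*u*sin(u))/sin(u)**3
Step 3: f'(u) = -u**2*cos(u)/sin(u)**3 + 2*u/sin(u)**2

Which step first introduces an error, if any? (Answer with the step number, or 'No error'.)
Step 2

Step 2 is incorrect due to a wrong exponent.
The step shows: (-u**2*cos(u) + 2*u*sin(u))/sin(u)**3
The correct value should be: (-u**2*cos(u) + 2*u*sin(u))/sin(u)**2

Explanation: The exponent -2 on sin(u) was incorrectly written as -3: the term (-u**2*cos(u) + 2*u*sin(u))/sin(u)**2 was incorrectly written as (-u**2*cos(u) + 2*u*sin(u))/sin(u)**3
The later steps are derived from this incorrect expression, so the error originates in Step 2.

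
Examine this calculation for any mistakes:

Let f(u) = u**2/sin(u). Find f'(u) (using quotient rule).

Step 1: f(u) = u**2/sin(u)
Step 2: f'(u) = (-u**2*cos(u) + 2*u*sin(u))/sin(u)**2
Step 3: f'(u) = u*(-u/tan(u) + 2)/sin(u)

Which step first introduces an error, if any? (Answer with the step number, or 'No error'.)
No error

All steps in this derivation are correct.
The final answer f'(u) = u*(-u/tan(u) + 2)/sin(u) is valid.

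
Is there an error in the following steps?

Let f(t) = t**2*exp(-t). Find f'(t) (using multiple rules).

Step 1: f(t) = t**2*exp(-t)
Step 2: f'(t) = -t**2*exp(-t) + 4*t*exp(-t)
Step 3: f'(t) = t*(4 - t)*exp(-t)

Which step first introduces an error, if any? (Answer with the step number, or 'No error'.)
Step 2

Step 2 is incorrect due to a wrong coefficient.
The step shows: -t**2*exp(-t) + 4*t*exp(-t)
The correct value should be: -t**2*exp(-t) + 2*t*exp(-t)

Explanation: The coefficient 2 was incorrectly written as 4: the term 2*t*exp(-t) was incorrectly written as 4*t*exp(-t)
The later steps are derived from this incorrect expression, so the error originates in Step 2.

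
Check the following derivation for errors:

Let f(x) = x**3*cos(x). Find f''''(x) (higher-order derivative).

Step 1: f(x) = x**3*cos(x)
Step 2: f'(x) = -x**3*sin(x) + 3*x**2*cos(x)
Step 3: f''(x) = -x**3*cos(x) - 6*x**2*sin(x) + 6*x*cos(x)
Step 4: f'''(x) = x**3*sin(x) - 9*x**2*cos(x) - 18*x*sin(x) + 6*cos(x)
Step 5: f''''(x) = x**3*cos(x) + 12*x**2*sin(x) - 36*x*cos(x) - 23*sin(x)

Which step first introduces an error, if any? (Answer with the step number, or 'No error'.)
Step 5

Step 5 is incorrect due to a wrong coefficient.
The step shows: x**3*cos(x) + 12*x**2*sin(x) - 36*x*cos(x) - 23*sin(x)
The correct value should be: x**3*cos(x) + 12*x**2*sin(x) - 36*x*cos(x) - 24*sin(x)

Explanation: The coefficient -24 was incorrectly written as -23: the term -24*sin(x) was incorrectly written as -23*sin(x)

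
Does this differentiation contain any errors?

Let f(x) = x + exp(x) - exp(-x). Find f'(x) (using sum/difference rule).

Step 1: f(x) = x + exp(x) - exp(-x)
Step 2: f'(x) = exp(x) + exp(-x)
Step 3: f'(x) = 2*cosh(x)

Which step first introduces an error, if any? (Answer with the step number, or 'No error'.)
Step 2

Step 2 is incorrect due to a dropped term.
The step shows: exp(x) + exp(-x)
The correct value should be: exp(x) + 1 + exp(-x)

Explanation: A term was dropped: the term 1 was incorrectly omitted
The later steps are derived from this incorrect expression, so the error originates in Step 2.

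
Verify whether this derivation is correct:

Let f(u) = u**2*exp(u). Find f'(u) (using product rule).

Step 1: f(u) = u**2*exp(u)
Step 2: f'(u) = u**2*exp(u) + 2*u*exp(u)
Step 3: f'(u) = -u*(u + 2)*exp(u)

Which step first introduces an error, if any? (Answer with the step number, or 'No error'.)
Step 3

Step 3 is incorrect due to a sign flip.
The step shows: -u*(u + 2)*exp(u)
The correct value should be: u*(u + 2)*exp(u)

Explanation: The sign of the whole expression was flipped: the term u*(u + 2)*exp(u) was incorrectly written as -u*(u + 2)*exp(u)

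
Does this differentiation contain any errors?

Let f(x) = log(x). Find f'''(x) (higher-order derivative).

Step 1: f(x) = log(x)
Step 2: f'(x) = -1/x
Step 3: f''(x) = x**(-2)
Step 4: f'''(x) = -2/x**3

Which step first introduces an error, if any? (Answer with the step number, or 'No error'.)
Step 2

Step 2 is incorrect due to a sign flip.
The step shows: -1/x
The correct value should be: 1/x

Explanation: The sign of the whole expression was flipped: the term 1/x was incorrectly written as -1/x
The later steps are derived from this incorrect expression, so the error originates in Step 2.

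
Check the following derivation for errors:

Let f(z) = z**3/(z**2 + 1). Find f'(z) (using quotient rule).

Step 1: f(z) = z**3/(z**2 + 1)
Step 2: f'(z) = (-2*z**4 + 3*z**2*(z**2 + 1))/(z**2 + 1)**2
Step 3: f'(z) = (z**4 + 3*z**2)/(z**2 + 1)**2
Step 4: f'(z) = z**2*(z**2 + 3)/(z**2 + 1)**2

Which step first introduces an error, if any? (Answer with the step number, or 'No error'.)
No error

All steps in this derivation are correct.
The final answer f'(z) = z**2*(z**2 + 3)/(z**2 + 1)**2 is valid.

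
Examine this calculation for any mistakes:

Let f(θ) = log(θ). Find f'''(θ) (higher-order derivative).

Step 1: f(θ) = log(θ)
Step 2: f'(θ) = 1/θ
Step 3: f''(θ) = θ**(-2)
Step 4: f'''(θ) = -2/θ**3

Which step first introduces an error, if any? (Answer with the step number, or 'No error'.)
Step 3

Step 3 is incorrect due to a sign flip.
The step shows: θ**(-2)
The correct value should be: -1/θ**2

Explanation: The sign of the whole expression was flipped: the term -1/θ**2 was incorrectly written as θ**(-2)
The later steps are derived from this incorrect expression, so the error originates in Step 3.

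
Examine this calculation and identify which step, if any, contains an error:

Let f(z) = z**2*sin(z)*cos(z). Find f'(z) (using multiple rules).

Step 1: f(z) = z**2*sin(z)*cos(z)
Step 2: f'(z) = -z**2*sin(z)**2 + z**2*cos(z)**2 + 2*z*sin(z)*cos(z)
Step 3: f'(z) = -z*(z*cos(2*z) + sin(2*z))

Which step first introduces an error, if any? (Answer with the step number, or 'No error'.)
Step 3

Step 3 is incorrect due to a sign flip.
The step shows: -z*(z*cos(2*z) + sin(2*z))
The correct value should be: z*(z*cos(2*z) + sin(2*z))

Explanation: The sign of the whole expression was flipped: the term z*(z*cos(2*z) + sin(2*z)) was incorrectly written as -z*(z*cos(2*z) + sin(2*z))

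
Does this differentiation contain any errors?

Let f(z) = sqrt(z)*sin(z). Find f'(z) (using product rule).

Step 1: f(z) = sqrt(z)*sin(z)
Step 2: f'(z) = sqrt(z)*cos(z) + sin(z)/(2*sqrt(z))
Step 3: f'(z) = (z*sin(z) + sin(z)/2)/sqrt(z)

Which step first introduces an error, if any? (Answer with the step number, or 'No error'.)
Step 3

Step 3 is incorrect due to a wrong trig function.
The step shows: (z*sin(z) + sin(z)/2)/sqrt(z)
The correct value should be: (z*cos(z) + sin(z)/2)/sqrt(z)

Explanation: cos(z) was incorrectly written as sin(z): the term (z*cos(z) + sin(z)/2)/sqrt(z) was incorrectly written as (z*sin(z) + sin(z)/2)/sqrt(z)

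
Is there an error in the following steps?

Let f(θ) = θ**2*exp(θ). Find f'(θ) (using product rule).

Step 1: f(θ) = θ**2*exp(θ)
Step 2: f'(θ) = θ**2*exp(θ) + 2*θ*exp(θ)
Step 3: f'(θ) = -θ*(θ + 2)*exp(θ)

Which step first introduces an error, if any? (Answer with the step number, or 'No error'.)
Step 3

Step 3 is incorrect due to a sign flip.
The step shows: -θ*(θ + 2)*exp(θ)
The correct value should be: θ*(θ + 2)*exp(θ)

Explanation: The sign of the whole expression was flipped: the term θ*(θ + 2)*exp(θ) was incorrectly written as -θ*(θ + 2)*exp(θ)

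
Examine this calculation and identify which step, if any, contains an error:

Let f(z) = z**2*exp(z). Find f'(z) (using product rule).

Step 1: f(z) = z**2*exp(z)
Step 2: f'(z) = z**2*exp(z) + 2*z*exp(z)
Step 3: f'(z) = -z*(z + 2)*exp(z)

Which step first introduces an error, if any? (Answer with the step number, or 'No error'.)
Step 3

Step 3 is incorrect due to a sign flip.
The step shows: -z*(z + 2)*exp(z)
The correct value should be: z*(z + 2)*exp(z)

Explanation: The sign of the whole expression was flipped: the term z*(z + 2)*exp(z) was incorrectly written as -z*(z + 2)*exp(z)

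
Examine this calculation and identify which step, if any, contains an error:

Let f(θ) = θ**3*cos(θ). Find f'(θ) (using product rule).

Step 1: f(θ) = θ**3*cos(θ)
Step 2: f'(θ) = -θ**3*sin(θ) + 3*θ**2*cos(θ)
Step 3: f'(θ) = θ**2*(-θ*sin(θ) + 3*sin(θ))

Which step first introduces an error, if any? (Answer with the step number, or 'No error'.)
Step 3

Step 3 is incorrect due to a wrong trig function.
The step shows: θ**2*(-θ*sin(θ) + 3*sin(θ))
The correct value should be: θ**2*(-θ*sin(θ) + 3*cos(θ))

Explanation: cos(θ) was incorrectly written as sin(θ): the term θ**2*(-θ*sin(θ) + 3*cos(θ)) was incorrectly written as θ**2*(-θ*sin(θ) + 3*sin(θ))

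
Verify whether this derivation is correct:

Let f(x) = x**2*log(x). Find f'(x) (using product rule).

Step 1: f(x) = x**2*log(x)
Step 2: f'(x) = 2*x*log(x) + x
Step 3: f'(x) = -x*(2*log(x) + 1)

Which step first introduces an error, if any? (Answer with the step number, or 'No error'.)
Step 3

Step 3 is incorrect due to a sign flip.
The step shows: -x*(2*log(x) + 1)
The correct value should be: x*(2*log(x) + 1)

Explanation: The sign of the whole expression was flipped: the term x*(2*log(x) + 1) was incorrectly written as -x*(2*log(x) + 1)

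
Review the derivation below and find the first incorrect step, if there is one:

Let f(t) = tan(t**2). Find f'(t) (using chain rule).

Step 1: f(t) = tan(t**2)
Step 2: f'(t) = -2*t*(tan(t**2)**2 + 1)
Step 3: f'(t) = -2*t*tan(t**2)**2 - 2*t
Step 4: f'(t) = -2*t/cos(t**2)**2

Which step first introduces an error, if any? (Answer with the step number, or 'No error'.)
Step 2

Step 2 is incorrect due to a sign flip.
The step shows: -2*t*(tan(t**2)**2 + 1)
The correct value should be: 2*t*(tan(t**2)**2 + 1)

Explanation: The sign of the whole expression was flipped: the term 2*t*(tan(t**2)**2 + 1) was incorrectly written as -2*t*(tan(t**2)**2 + 1)
The later steps are derived from this incorrect expression, so the error originates in Step 2.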